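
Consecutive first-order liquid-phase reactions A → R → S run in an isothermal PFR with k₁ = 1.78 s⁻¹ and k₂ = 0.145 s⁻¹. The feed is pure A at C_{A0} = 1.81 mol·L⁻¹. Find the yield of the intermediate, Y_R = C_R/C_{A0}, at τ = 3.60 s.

0.644

Solving the coupled first-order balances gives C_R(τ) = [k₁/(k₂−k₁)]·C_{A0}·(e^(−k₁τ) − e^(−k₂τ)).
e^(−k₁τ) = e^(−1.78×3.60) = e^(−6.408) = 0.001648; e^(−k₂τ) = e^(−0.5220) = 0.5933.
C_R = 1.78×1.81/(0.145−1.78) × (0.001648−0.5933) = (-1.971)×(-0.5917) = 1.166 mol·L⁻¹.
Y_R = C_R/C_{A0} = 1.166/1.81 = 0.644.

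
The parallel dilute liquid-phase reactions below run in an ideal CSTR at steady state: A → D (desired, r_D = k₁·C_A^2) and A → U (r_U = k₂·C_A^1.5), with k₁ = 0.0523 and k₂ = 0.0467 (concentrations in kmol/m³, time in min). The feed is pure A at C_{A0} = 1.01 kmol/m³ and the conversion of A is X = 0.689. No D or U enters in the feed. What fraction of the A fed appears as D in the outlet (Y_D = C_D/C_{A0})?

Exit C_A = C_{A0}(1−X) = 1.01×0.311 = 0.3141 kmol/m³.
In a CSTR the entire volume is at exit conditions, so r_D = 0.0523×0.3141^2 = 0.005160 and r_U = 0.0467×0.3141^1.5 = 0.008221.
Fraction of consumed A going to D: r_D/(r_D+r_U) = 0.3856.
C_D = 0.3856·C_{A0}·X = 0.3856×1.01×0.689 = 0.268 kmol/m³; Y_D = C_D/C_{A0} = 0.266.

0.266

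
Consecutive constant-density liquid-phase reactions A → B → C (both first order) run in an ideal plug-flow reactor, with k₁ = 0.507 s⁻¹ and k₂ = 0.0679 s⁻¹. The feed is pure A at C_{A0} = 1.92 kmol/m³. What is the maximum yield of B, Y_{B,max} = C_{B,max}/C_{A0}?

Evaluating C_B at τ_opt = ln(k₂/k₁)/(k₂−k₁) gives C_{B,max}/C_{A0} = (k₁/k₂)^[k₂/(k₂−k₁)].
= (0.507/0.0679)^(0.0679/(0.0679−0.507)) = (7.467)^(-0.1546) = 0.7328.

0.733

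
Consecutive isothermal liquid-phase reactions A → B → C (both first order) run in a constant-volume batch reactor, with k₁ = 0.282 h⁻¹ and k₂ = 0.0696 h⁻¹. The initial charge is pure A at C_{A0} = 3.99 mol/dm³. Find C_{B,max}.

2.52 mol/dm³

At the optimum, C_{B,max}/C_{A0} = (k₁/k₂)^[k₂/(k₂−k₁)].
= (0.282/0.0696)^(0.0696/(0.0696−0.282)) = (4.052)^(-0.3277) = 0.6322.
C_{B,max} = 0.6322×3.99 = 2.52 mol/dm³.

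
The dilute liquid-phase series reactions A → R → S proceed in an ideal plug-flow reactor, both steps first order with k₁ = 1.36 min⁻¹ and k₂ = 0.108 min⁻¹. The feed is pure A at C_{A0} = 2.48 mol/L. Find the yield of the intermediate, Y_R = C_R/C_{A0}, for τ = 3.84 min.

0.712

The intermediate concentration in a first-order A→B→C sequence is C_R = k₁C_{A0}(e^(−k₁τ) − e^(−k₂τ))/(k₂−k₁).
e^(−k₁τ) = e^(−1.36×3.84) = e^(−5.222) = 0.005394; e^(−k₂τ) = e^(−0.4147) = 0.6605.
C_R = 1.36×2.48/(0.108−1.36) × (0.005394−0.6605) = (-2.694)×(-0.6551) = 1.765 mol/L.
Y_R = C_R/C_{A0} = 1.765/2.48 = 0.712.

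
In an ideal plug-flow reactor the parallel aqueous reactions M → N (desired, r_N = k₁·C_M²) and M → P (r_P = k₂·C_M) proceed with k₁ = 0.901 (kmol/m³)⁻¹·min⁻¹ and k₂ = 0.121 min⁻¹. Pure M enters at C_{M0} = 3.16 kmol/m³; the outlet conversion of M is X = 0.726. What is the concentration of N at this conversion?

2.13 kmol/m³

C_M = C_{M0}(1−X) = 0.8658 kmol/m³.
Along a PFR/batch, dC_P/dC_M = −r_P/(r_N+r_P) = −k₂/(k₂+k₁·C_M).
Integrating from C_{M0} to C_M: C_P = (0.121/0.901)·ln[(0.121+0.901·3.16)/(0.121+0.901·0.866)] = 0.1343·ln(2.968/0.9011) = 0.1601 kmol/m³.
Then C_N = (C_{M0}−C_M) − C_P = 2.294 − 0.1601 = 2.134 kmol/m³.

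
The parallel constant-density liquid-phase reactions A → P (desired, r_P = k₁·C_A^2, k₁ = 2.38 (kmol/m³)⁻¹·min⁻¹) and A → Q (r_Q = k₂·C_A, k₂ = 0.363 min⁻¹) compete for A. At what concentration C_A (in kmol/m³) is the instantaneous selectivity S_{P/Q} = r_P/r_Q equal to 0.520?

0.0793 kmol/m³

S_{P/Q} = (k₁/k₂)·C_A ⇒ C_A = S·k₂/k₁.
= 0.520×0.363/2.38 = 0.0793 kmol/m³.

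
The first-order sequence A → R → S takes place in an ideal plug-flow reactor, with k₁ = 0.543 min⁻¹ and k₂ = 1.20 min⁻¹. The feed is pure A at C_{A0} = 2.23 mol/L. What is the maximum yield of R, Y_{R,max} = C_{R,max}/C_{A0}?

Evaluating C_R at τ_opt = ln(k₂/k₁)/(k₂−k₁) gives C_{R,max}/C_{A0} = (k₁/k₂)^[k₂/(k₂−k₁)].
= (0.543/1.20)^(1.20/(1.20−0.543)) = (0.4525)^(1.826) = 0.2350.

0.235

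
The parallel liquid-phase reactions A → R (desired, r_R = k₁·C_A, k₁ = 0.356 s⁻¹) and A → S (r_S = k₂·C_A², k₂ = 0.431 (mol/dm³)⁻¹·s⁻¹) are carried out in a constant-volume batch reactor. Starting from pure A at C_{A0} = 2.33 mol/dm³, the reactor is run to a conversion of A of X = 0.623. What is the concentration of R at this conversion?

C_A = C_{A0}(1−X) = 0.8784 mol/dm³.
Along a PFR/batch, dC_R/dC_A = −r_R/(r_R+r_S) = −k₁/(k₁+k₂·C_A).
Integrating from C_{A0} to C_A: C_R = (0.356/0.431)·ln[(0.356+0.431·2.33)/(0.356+0.431·0.878)] = 0.8260·ln(1.360/0.7346) = 0.5089 mol/dm³.

0.509 mol/dm³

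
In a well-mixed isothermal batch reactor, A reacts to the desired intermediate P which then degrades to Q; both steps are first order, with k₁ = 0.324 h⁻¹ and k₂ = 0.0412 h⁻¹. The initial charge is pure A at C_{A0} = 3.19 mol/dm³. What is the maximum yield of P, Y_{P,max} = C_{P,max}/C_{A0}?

For a first-order series the maximum intermediate yield is C_{P,max}/C_{A0} = (k₁/k₂)^[k₂/(k₂−k₁)].
= (0.324/0.0412)^(0.0412/(0.0412−0.324)) = (7.864)^(-0.1457) = 0.7405.

0.740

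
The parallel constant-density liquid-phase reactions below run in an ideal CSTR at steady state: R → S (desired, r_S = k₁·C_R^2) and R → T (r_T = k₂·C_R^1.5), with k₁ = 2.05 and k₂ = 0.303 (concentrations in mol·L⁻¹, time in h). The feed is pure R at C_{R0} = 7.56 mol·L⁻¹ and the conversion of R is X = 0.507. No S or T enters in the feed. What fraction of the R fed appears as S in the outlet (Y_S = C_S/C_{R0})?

Exit C_R = C_{R0}(1−X) = 7.56×0.493 = 3.727 mol·L⁻¹.
A CSTR operates uniformly at the exit composition, giving r_S = 28.48 and r_T = 2.180 (each k·C_R^n at C_R = 3.727).
Fraction of consumed R going to S: r_S/(r_S+r_T) = 0.9289.
C_S = 0.9289·C_{R0}·X = 0.9289×7.56×0.507 = 3.56 mol·L⁻¹; Y_S = C_S/C_{R0} = 0.471.

0.471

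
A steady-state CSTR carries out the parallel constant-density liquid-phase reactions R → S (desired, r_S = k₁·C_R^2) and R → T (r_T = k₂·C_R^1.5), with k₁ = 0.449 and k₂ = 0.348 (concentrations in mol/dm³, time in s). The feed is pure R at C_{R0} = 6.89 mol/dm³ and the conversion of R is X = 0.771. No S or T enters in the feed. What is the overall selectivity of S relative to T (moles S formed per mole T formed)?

1.62

Exit C_R = C_{R0}(1−X) = 6.89×0.229 = 1.578 mol/dm³.
Rates in a CSTR are evaluated at the outlet concentration: r_S = 0.449×1.578^2 = 1.118, r_T = 0.348×1.578^1.5 = 0.6897.
Overall selectivity = C_S/C_T = r_Sτ/(r_Tτ) = r_S/r_T = 1.62.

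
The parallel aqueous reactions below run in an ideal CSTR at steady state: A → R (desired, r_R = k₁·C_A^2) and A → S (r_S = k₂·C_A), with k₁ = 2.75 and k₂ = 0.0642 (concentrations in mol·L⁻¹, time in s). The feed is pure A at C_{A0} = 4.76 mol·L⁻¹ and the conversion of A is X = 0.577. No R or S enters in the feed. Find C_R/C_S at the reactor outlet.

Exit C_A = C_{A0}(1−X) = 4.76×0.423 = 2.013 mol·L⁻¹.
In a CSTR the entire volume is at exit conditions, so r_R = 2.75×2.013^2 = 11.15 and r_S = 0.0642×2.013 = 0.1293.
Overall selectivity = C_R/C_S = r_Rτ/(r_Sτ) = r_R/r_S = 86.2.

86.2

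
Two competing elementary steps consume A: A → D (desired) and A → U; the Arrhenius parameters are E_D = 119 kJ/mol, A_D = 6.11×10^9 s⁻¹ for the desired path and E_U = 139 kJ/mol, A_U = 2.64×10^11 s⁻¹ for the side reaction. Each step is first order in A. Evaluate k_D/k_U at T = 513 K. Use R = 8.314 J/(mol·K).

2.52

k_D/k_U = (A_D/A_U)·exp[−(E_D−E_U)/(RT)] = (A_D/A_U)·exp[(E_U−E_D)/(RT)].
(E_U−E_D)/(RT) = (139−119)×10³/(8.314×513) = 20000/4265 = 4.689.
k_D/k_U = (6.11×10^9/2.64×10^11)·exp(4.689) = 0.02314 × 108.8 = 2.52.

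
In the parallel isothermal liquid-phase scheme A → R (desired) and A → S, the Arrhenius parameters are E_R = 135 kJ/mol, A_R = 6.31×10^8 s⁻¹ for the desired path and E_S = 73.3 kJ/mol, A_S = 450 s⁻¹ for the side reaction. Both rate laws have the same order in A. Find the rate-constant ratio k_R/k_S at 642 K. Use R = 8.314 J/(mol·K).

13.4

Since both paths have the same order in A, the concentration cancels and S_{R/S} = k_R/k_S = (A_R/A_S)·exp[(E_S−E_R)/(RT)].
(E_S−E_R)/(RT) = (73.3−135)×10³/(8.314×642) = -61700/5338 = -11.56.
k_R/k_S = (6.31×10^8/450)·exp(-11.56) = 1.402×10^6 × 9.545×10^-6 = 13.4.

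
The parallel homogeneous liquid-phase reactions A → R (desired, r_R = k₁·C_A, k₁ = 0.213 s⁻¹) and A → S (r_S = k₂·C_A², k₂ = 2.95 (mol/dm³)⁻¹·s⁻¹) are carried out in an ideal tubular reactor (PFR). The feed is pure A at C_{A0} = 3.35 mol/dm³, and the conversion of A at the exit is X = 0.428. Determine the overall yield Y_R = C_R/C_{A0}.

C_A = C_{A0}(1−X) = 1.916 mol/dm³.
Along a PFR/batch, dC_R/dC_A = −r_R/(r_R+r_S) = −k₁/(k₁+k₂·C_A).
Integrating from C_{A0} to C_A: C_R = (0.213/2.95)·ln[(0.213+2.95·3.35)/(0.213+2.95·1.92)] = 0.07220·ln(10.10/5.866) = 0.03920 mol/dm³.
Y_R = C_R/C_{A0} = 0.03920/3.35 = 0.0117.

0.0117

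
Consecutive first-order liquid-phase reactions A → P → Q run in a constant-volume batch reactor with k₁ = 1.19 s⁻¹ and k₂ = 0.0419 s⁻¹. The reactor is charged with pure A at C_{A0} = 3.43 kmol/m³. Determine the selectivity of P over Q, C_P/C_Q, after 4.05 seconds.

6.90

For first-order series with pure A initially, C_P(t) = k₁C_{A0}/(k₂−k₁)·(e^(−k₁t) − e^(−k₂t)).
e^(−k₁t) = e^(−1.19×4.05) = e^(−4.819) = 0.008071; e^(−k₂t) = e^(−0.1697) = 0.8439.
C_P = 1.19×3.43/(0.0419−1.19) × (0.008071−0.8439) = (-3.555)×(-0.8359) = 2.972 kmol/m³.
C_A = C_{A0}e^(−k₁t) = 0.02768 kmol/m³, so C_Q = C_{A0}−C_A−C_P = 0.4307 kmol/m³; C_P/C_Q = 6.90.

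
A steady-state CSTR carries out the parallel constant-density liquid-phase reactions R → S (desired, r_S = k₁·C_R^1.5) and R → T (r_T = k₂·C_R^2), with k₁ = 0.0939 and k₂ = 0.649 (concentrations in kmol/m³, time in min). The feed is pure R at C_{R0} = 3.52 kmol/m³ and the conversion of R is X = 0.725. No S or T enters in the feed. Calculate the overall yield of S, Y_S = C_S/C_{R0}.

Exit C_R = C_{R0}(1−X) = 3.52×0.275 = 0.9680 kmol/m³.
In a CSTR the entire volume is at exit conditions, so r_S = 0.0939×0.9680^1.5 = 0.08943 and r_T = 0.649×0.9680^2 = 0.6081.
Fraction of consumed R going to S: r_S/(r_S+r_T) = 0.1282.
C_S = 0.1282·C_{R0}·X = 0.1282×3.52×0.725 = 0.327 kmol/m³; Y_S = C_S/C_{R0} = 0.0929.

0.0929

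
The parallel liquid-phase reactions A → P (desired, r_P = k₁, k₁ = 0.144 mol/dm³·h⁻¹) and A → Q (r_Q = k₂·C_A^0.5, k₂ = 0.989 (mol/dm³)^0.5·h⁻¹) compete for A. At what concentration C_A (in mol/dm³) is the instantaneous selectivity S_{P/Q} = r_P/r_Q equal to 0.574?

S_{P/Q} = (k₁/k₂)·C_A^-0.5 ⇒ C_A = (S·k₂/k₁)^(-2).
= (0.574×0.989/0.144)^(-2) = (3.942)^(-2) = 0.0643 mol/dm³.

0.0643 mol/dm³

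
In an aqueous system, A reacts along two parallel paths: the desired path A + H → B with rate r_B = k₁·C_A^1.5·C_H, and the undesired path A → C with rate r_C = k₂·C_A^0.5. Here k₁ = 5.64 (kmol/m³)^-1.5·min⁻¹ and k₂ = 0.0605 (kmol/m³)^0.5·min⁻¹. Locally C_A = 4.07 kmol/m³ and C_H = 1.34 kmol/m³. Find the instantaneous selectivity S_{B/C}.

S_{B/C} = r_B/r_C = (k₁·C_A^1.5·C_H)/(k₂·C_A^0.5) = (k₁/k₂)·C_A·C_H.
= (5.64×4.070^1.5×1.340) / (0.0605×4.070^0.5) = 62.05/0.1221 = 508.

508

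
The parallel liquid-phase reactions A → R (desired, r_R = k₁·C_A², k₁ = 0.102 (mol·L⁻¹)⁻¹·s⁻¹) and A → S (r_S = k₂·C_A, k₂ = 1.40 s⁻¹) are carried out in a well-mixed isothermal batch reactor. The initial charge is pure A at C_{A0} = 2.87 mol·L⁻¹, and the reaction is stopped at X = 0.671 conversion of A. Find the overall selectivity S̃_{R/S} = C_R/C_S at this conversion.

0.138

C_A = C_{A0}(1−X) = 0.9442 mol·L⁻¹.
Along a PFR/batch, dC_S/dC_A = −r_S/(r_R+r_S) = −k₂/(k₂+k₁·C_A).
Integrating from C_{A0} to C_A: C_S = (1.40/0.102)·ln[(1.40+0.102·2.87)/(1.40+0.102·0.944)] = 13.73·ln(1.693/1.496) = 1.693 mol·L⁻¹.
Then C_R = (C_{A0}−C_A) − C_S = 1.926 − 1.693 = 0.2328 mol·L⁻¹.
S̃_{R/S} = C_R/C_S = 0.2328/1.693 = 0.138.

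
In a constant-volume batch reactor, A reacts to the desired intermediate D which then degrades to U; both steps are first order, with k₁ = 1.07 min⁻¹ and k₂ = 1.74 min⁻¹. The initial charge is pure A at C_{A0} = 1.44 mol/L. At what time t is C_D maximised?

0.726 min

Setting dC_D/dt = 0 gives t_opt = ln(k₂/k₁)/(k₂−k₁).
= ln(1.74/1.07)/(1.74−1.07) = ln(1.626)/0.6700 = 0.4862/0.6700 = 0.726 min.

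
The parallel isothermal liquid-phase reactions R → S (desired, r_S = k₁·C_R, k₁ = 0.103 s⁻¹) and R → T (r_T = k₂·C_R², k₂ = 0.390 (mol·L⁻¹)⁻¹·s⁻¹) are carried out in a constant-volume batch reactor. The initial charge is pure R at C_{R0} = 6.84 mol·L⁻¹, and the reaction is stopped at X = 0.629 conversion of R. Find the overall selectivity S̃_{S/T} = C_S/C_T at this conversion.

C_R = C_{R0}(1−X) = 2.538 mol·L⁻¹.
Along a PFR/batch, dC_S/dC_R = −r_S/(r_S+r_T) = −k₁/(k₁+k₂·C_R).
Integrating from C_{R0} to C_R: C_S = (0.103/0.390)·ln[(0.103+0.390·6.84)/(0.103+0.390·2.54)] = 0.2641·ln(2.771/1.093) = 0.2457 mol·L⁻¹.
C_T = (C_{R0}−C_R)−C_S = 4.057 mol·L⁻¹; S̃_{S/T} = 0.2457/4.057 = 0.0606.

0.0606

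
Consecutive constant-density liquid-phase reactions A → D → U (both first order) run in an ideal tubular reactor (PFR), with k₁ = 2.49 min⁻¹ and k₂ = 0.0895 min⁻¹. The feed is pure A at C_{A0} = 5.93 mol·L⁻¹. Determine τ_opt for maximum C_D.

1.39 min

For first-order series the maximum of C_D occurs at τ_opt = ln(k₂/k₁)/(k₂−k₁).
= ln(0.0895/2.49)/(0.0895−2.49) = ln(0.03594)/-2.401 = -3.326/-2.401 = 1.39 min.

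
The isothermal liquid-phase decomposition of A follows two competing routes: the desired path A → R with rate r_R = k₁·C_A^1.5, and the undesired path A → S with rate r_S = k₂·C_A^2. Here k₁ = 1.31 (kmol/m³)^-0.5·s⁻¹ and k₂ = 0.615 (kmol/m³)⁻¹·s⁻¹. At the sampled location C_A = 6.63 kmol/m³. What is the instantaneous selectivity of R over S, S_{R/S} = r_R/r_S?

S_{R/S} = r_R/r_S = (k₁·C_A^1.5)/(k₂·C_A^2) = (k₁/k₂)·C_A^-0.5.
= (1.31×6.630^1.5) / (0.615×6.630^2) = 22.36/27.03 = 0.827.
The undesired path is higher order in A, so low C_A (CSTR or dilute feed) favours R.

0.827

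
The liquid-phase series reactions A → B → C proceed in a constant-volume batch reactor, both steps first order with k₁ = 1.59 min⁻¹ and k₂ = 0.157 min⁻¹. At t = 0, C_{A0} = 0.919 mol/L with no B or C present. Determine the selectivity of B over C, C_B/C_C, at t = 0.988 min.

The intermediate concentration in a first-order A→B→C sequence is C_B = k₁C_{A0}(e^(−k₁t) − e^(−k₂t))/(k₂−k₁).
e^(−k₁t) = e^(−1.59×0.988) = e^(−1.571) = 0.2079; e^(−k₂t) = e^(−0.1551) = 0.8563.
C_B = 1.59×0.919/(0.157−1.59) × (0.2079−0.8563) = (-1.020)×(-0.6485) = 0.6612 mol/L.
C_A = C_{A0}e^(−k₁t) = 0.1910 mol/L, so C_C = C_{A0}−C_A−C_B = 0.06675 mol/L; C_B/C_C = 9.91.

9.91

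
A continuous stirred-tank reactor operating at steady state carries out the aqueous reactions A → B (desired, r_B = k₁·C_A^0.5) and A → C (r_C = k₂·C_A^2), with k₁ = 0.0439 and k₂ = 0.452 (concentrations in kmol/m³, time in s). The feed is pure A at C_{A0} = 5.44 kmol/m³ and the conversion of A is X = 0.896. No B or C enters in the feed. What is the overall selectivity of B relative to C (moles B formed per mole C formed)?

0.228

Exit C_A = C_{A0}(1−X) = 5.44×0.104 = 0.5658 kmol/m³.
Rates in a CSTR are evaluated at the outlet concentration: r_B = 0.0439×0.5658^0.5 = 0.03302, r_C = 0.452×0.5658^2 = 0.1447.
Overall selectivity = C_B/C_C = r_Bτ/(r_Cτ) = r_B/r_C = 0.228.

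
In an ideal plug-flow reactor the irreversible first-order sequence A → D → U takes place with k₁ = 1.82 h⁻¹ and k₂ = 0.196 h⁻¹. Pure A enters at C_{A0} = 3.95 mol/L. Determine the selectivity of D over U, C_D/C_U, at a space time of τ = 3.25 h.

Solving the coupled first-order balances gives C_D(τ) = [k₁/(k₂−k₁)]·C_{A0}·(e^(−k₁τ) − e^(−k₂τ)).
e^(−k₁τ) = e^(−1.82×3.25) = e^(−5.915) = 0.002699; e^(−k₂τ) = e^(−0.6370) = 0.5289.
C_D = 1.82×3.95/(0.196−1.82) × (0.002699−0.5289) = (-4.427)×(-0.5262) = 2.329 mol/L.
C_A = C_{A0}e^(−k₁τ) = 0.01066 mol/L, so C_U = C_{A0}−C_A−C_D = 1.610 mol/L; C_D/C_U = 1.45.

1.45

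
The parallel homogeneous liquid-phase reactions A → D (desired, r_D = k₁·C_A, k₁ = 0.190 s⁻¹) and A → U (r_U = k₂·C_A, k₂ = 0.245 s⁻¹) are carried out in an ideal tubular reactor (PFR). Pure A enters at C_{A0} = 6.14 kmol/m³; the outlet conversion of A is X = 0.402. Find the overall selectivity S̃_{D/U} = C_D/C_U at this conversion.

0.776

C_A = C_{A0}(1−X) = 3.672 kmol/m³.
Both paths are first order in A, so the instantaneous fraction to D is constant: dC_D/d(−C_A) = k₁/(k₁+k₂) = 0.4368.
C_D = 0.4368·(C_{A0}−C_A) = 0.4368×2.468 = 1.08 kmol/m³.
C_U = (C_{A0}−C_A)−C_D = 1.390 kmol/m³; S̃_{D/U} = 1.078/1.390 = 0.776.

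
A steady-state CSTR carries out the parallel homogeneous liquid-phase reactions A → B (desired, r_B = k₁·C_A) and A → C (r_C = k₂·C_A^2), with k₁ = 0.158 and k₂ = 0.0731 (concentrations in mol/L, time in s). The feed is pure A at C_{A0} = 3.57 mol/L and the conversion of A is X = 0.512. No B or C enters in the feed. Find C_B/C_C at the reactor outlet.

Exit C_A = C_{A0}(1−X) = 3.57×0.488 = 1.742 mol/L.
Rates in a CSTR are evaluated at the outlet concentration: r_B = 0.158×1.742 = 0.2753, r_C = 0.0731×1.742^2 = 0.2219.
Overall selectivity = C_B/C_C = r_Bτ/(r_Cτ) = r_B/r_C = 1.24.

1.24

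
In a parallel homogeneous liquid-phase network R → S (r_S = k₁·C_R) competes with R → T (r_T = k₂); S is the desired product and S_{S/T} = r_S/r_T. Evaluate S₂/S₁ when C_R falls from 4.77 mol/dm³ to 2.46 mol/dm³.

0.516

S_{S/T} = (k₁/k₂)·C_R, so S₂/S₁ = (C_{R,2}/C_{R,1}).
= 2.46/4.77 = 0.516.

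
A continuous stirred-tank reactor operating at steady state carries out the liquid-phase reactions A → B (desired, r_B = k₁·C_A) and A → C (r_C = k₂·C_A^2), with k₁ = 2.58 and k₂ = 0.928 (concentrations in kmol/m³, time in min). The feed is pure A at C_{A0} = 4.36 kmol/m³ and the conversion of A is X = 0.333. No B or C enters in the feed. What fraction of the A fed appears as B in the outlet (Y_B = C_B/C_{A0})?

Exit C_A = C_{A0}(1−X) = 4.36×0.667 = 2.908 kmol/m³.
Rates in a CSTR are evaluated at the outlet concentration: r_B = 2.58×2.908 = 7.503, r_C = 0.928×2.908^2 = 7.848.
Fraction of consumed A going to B: r_B/(r_B+r_C) = 0.4888.
C_B = 0.4888·C_{A0}·X = 0.4888×4.36×0.333 = 0.710 kmol/m³; Y_B = C_B/C_{A0} = 0.163.

0.163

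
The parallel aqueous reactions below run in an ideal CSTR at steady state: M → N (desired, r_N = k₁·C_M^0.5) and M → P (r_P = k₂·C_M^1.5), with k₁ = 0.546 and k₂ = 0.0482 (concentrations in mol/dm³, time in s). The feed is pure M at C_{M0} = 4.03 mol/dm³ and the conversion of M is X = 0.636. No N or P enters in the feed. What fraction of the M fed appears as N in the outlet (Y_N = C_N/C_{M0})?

Exit C_M = C_{M0}(1−X) = 4.03×0.364 = 1.467 mol/dm³.
In a CSTR the entire volume is at exit conditions, so r_N = 0.546×1.467^0.5 = 0.6613 and r_P = 0.0482×1.467^1.5 = 0.08564.
Fraction of consumed M going to N: r_N/(r_N+r_P) = 0.8853.
C_N = 0.8853·C_{M0}·X = 0.8853×4.03×0.636 = 2.27 mol/dm³; Y_N = C_N/C_{M0} = 0.563.

0.563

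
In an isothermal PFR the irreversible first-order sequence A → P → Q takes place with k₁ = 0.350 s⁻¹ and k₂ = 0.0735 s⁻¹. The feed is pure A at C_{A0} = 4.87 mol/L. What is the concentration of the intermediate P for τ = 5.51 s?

3.22 mol/L

The intermediate concentration in a first-order A→B→C sequence is C_P = k₁C_{A0}(e^(−k₁τ) − e^(−k₂τ))/(k₂−k₁).
e^(−k₁τ) = e^(−0.350×5.51) = e^(−1.928) = 0.1454; e^(−k₂τ) = e^(−0.4050) = 0.6670.
C_P = 0.350×4.87/(0.0735−0.350) × (0.1454−0.6670) = (-6.165)×(-0.5216) = 3.216 mol/L.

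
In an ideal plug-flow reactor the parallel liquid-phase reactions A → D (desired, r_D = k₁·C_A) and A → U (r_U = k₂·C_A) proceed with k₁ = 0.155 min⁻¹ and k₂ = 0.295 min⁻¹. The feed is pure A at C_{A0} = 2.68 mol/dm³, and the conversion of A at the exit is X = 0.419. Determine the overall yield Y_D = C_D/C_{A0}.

C_A = C_{A0}(1−X) = 1.557 mol/dm³.
Both paths are first order in A, so the instantaneous fraction to D is constant: dC_D/d(−C_A) = k₁/(k₁+k₂) = 0.3444.
C_D = 0.3444·(C_{A0}−C_A) = 0.3444×1.123 = 0.387 mol/dm³.
Y_D = C_D/C_{A0} = 0.3868/2.68 = 0.144.

0.144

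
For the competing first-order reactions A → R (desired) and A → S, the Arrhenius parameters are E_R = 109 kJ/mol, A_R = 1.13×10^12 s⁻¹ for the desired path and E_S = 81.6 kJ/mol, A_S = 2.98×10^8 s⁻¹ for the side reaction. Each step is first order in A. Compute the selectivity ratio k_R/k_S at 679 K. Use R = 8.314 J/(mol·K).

29.6

k_R/k_S = (A_R/A_S)·exp[−(E_R−E_S)/(RT)] = (A_R/A_S)·exp[(E_S−E_R)/(RT)].
(E_S−E_R)/(RT) = (81.6−109)×10³/(8.314×679) = -27400/5645 = -4.854.
k_R/k_S = (1.13×10^12/2.98×10^8)·exp(-4.854) = 3792 × 0.007800 = 29.6.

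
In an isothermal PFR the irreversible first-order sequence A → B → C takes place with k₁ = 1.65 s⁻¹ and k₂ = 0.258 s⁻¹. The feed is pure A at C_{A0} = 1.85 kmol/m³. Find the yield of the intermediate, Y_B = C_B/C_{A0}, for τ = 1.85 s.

0.679

The intermediate concentration in a first-order A→B→C sequence is C_B = k₁C_{A0}(e^(−k₁τ) − e^(−k₂τ))/(k₂−k₁).
e^(−k₁τ) = e^(−1.65×1.85) = e^(−3.052) = 0.04724; e^(−k₂τ) = e^(−0.4773) = 0.6205.
C_B = 1.65×1.85/(0.258−1.65) × (0.04724−0.6205) = (-2.193)×(-0.5732) = 1.257 kmol/m³.
Y_B = C_B/C_{A0} = 1.257/1.85 = 0.679.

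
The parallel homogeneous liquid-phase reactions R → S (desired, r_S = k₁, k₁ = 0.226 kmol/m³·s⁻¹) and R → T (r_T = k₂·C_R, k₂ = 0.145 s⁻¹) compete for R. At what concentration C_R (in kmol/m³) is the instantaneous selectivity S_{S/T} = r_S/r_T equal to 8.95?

S_{S/T} = (k₁/k₂)·C_R⁻¹ ⇒ C_R = (S·k₂/k₁)^(-1).
= (8.95×0.145/0.226)^(-1) = (5.742)^(-1) = 0.174 kmol/m³.

0.174 kmol/m³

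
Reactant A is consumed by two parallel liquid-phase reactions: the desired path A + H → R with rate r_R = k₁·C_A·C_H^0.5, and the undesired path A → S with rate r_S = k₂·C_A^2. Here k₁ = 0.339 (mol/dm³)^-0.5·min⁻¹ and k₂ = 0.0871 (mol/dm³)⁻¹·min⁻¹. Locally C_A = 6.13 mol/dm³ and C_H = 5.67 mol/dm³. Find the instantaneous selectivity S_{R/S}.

S_{R/S} = r_R/r_S = (k₁·C_A·C_H^0.5)/(k₂·C_A^2) = (k₁/k₂)·C_A⁻¹·C_H^0.5.
= (0.339×6.130×5.670^0.5) / (0.0871×6.130^2) = 4.948/3.273 = 1.51.

1.51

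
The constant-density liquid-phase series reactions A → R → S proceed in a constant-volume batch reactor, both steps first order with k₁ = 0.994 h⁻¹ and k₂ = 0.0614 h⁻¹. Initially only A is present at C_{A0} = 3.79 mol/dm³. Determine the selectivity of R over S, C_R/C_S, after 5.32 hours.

The intermediate concentration in a first-order A→B→C sequence is C_R = k₁C_{A0}(e^(−k₁t) − e^(−k₂t))/(k₂−k₁).
e^(−k₁t) = e^(−0.994×5.32) = e^(−5.288) = 0.005051; e^(−k₂t) = e^(−0.3266) = 0.7213.
C_R = 0.994×3.79/(0.0614−0.994) × (0.005051−0.7213) = (-4.040)×(-0.7163) = 2.893 mol/dm³.
C_A = C_{A0}e^(−k₁t) = 0.01914 mol/dm³, so C_S = C_{A0}−C_A−C_R = 0.8774 mol/dm³; C_R/C_S = 3.30.

3.30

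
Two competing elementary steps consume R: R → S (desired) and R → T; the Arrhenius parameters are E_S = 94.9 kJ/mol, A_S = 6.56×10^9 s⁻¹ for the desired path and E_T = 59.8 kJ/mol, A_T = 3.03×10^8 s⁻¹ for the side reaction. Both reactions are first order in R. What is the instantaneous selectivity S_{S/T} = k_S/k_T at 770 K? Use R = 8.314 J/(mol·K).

0.0900

Since both paths have the same order in R, the concentration cancels and S_{S/T} = k_S/k_T = (A_S/A_T)·exp[(E_T−E_S)/(RT)].
(E_T−E_S)/(RT) = (59.8−94.9)×10³/(8.314×770) = -35100/6402 = -5.483.
k_S/k_T = (6.56×10^9/3.03×10^8)·exp(-5.483) = 21.65 × 0.004157 = 0.0900.
Since E_S > E_T, raising the temperature improves selectivity toward S.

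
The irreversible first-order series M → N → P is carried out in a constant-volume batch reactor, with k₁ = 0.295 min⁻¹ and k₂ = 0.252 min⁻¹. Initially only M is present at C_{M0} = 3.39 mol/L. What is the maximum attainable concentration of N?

1.35 mol/L

Evaluating C_N at t_opt = ln(k₂/k₁)/(k₂−k₁) gives C_{N,max}/C_{M0} = (k₁/k₂)^[k₂/(k₂−k₁)].
= (0.295/0.252)^(0.252/(0.252−0.295)) = (1.171)^(-5.860) = 0.3972.
C_{N,max} = 0.3972×3.39 = 1.35 mol/L.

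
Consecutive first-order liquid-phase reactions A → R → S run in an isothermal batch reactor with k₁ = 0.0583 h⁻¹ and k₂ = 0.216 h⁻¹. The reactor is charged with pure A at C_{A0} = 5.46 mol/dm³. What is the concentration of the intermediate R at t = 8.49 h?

0.908 mol/dm³

For first-order series with pure A initially, C_R(t) = k₁C_{A0}/(k₂−k₁)·(e^(−k₁t) − e^(−k₂t)).
e^(−k₁t) = e^(−0.0583×8.49) = e^(−0.4950) = 0.6096; e^(−k₂t) = e^(−1.834) = 0.1598.
C_R = 0.0583×5.46/(0.216−0.0583) × (0.6096−0.1598) = 2.019×0.4498 = 0.9079 mol/dm³.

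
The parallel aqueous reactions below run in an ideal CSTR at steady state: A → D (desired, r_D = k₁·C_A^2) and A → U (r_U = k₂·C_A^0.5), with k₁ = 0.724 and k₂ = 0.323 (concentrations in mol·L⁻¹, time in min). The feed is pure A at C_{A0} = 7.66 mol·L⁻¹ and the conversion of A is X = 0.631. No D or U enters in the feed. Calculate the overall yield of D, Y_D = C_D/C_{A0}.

0.577

Exit C_A = C_{A0}(1−X) = 7.66×0.369 = 2.827 mol·L⁻¹.
Rates in a CSTR are evaluated at the outlet concentration: r_D = 0.724×2.827^2 = 5.784, r_U = 0.323×2.827^0.5 = 0.5430.
Fraction of consumed A going to D: r_D/(r_D+r_U) = 0.9142.
C_D = 0.9142·C_{A0}·X = 0.9142×7.66×0.631 = 4.42 mol·L⁻¹; Y_D = C_D/C_{A0} = 0.577.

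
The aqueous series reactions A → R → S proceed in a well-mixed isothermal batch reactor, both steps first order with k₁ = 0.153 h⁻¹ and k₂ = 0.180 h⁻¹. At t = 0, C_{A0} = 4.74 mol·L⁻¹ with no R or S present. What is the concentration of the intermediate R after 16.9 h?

0.741 mol·L⁻¹

Solving the coupled first-order balances gives C_R(t) = [k₁/(k₂−k₁)]·C_{A0}·(e^(−k₁t) − e^(−k₂t)).
e^(−k₁t) = e^(−0.153×16.9) = e^(−2.586) = 0.07534; e^(−k₂t) = e^(−3.042) = 0.04774.
C_R = 0.153×4.74/(0.180−0.153) × (0.07534−0.04774) = 26.86×0.02760 = 0.7414 mol·L⁻¹.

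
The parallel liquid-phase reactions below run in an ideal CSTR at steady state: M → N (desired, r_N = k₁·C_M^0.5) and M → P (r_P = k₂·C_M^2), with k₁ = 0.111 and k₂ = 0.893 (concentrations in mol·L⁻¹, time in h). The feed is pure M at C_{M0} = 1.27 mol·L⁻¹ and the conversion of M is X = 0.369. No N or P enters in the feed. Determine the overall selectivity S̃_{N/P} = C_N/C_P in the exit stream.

Exit C_M = C_{M0}(1−X) = 1.27×0.631 = 0.8014 mol·L⁻¹.
In a CSTR the entire volume is at exit conditions, so r_N = 0.111×0.8014^0.5 = 0.09937 and r_P = 0.893×0.8014^2 = 0.5735.
Overall selectivity = C_N/C_P = r_Nτ/(r_Pτ) = r_N/r_P = 0.173.

0.173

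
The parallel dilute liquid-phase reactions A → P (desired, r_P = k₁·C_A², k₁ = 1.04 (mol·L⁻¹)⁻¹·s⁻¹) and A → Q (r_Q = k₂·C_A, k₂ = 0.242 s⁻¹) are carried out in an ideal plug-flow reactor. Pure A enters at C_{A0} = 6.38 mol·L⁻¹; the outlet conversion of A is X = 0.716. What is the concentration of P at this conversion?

C_A = C_{A0}(1−X) = 1.812 mol·L⁻¹.
Along a PFR/batch, dC_Q/dC_A = −r_Q/(r_P+r_Q) = −k₂/(k₂+k₁·C_A).
Integrating from C_{A0} to C_A: C_Q = (0.242/1.04)·ln[(0.242+1.04·6.38)/(0.242+1.04·1.81)] = 0.2327·ln(6.877/2.126) = 0.2731 mol·L⁻¹.
Then C_P = (C_{A0}−C_A) − C_Q = 4.568 − 0.2731 = 4.295 mol·L⁻¹.

4.29 mol·L⁻¹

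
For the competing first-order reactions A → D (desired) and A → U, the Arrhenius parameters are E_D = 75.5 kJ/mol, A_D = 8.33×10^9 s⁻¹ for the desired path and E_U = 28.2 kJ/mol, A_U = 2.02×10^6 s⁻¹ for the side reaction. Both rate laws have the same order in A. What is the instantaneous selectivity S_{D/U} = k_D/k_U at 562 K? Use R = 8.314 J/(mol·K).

With equal orders, S_{D/U} = k_D/k_U = (A_D/A_U)·exp[(E_U−E_D)/(RT)].
(E_U−E_D)/(RT) = (28.2−75.5)×10³/(8.314×562) = -47300/4672 = -10.12.
k_D/k_U = (8.33×10^9/2.02×10^6)·exp(-10.12) = 4124 × 4.014×10^-5 = 0.166.

0.166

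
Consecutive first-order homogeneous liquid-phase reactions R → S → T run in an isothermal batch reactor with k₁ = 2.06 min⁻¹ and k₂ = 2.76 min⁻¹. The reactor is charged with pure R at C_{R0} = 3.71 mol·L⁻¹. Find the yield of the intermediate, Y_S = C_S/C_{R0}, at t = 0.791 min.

0.245

The intermediate concentration in a first-order A→B→C sequence is C_S = k₁C_{R0}(e^(−k₁t) − e^(−k₂t))/(k₂−k₁).
e^(−k₁t) = e^(−2.06×0.791) = e^(−1.629) = 0.1960; e^(−k₂t) = e^(−2.183) = 0.1127.
C_S = 2.06×3.71/(2.76−2.06) × (0.1960−0.1127) = 10.92×0.08335 = 0.9100 mol·L⁻¹.
Y_S = C_S/C_{R0} = 0.9100/3.71 = 0.245.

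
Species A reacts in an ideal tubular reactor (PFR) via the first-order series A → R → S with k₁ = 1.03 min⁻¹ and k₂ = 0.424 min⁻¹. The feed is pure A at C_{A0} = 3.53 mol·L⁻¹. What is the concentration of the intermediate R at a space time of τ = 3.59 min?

1.16 mol·L⁻¹

For first-order series with pure A initially, C_R(τ) = k₁C_{A0}/(k₂−k₁)·(e^(−k₁τ) − e^(−k₂τ)).
e^(−k₁τ) = e^(−1.03×3.59) = e^(−3.698) = 0.02478; e^(−k₂τ) = e^(−1.522) = 0.2182.
C_R = 1.03×3.53/(0.424−1.03) × (0.02478−0.2182) = (-6.000)×(-0.1935) = 1.161 mol·L⁻¹.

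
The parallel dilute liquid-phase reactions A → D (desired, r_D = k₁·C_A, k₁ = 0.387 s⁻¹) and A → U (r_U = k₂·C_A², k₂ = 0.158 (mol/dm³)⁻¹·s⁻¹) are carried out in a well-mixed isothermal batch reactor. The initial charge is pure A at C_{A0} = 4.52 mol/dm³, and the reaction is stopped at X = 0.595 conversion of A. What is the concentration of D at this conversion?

C_A = C_{A0}(1−X) = 1.831 mol/dm³.
Along a PFR/batch, dC_D/dC_A = −r_D/(r_D+r_U) = −k₁/(k₁+k₂·C_A).
Integrating from C_{A0} to C_A: C_D = (0.387/0.158)·ln[(0.387+0.158·4.52)/(0.387+0.158·1.83)] = 2.449·ln(1.101/0.6762) = 1.194 mol/dm³.

1.19 mol/dm³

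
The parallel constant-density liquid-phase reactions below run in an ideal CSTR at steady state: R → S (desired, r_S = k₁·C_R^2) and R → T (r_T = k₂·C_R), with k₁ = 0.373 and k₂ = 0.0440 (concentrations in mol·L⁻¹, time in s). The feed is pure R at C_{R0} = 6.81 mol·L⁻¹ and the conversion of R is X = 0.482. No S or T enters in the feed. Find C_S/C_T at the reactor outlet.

29.9

Exit C_R = C_{R0}(1−X) = 6.81×0.518 = 3.528 mol·L⁻¹.
In a CSTR the entire volume is at exit conditions, so r_S = 0.373×3.528^2 = 4.642 and r_T = 0.0440×3.528 = 0.1552.
Overall selectivity = C_S/C_T = r_Sτ/(r_Tτ) = r_S/r_T = 29.9.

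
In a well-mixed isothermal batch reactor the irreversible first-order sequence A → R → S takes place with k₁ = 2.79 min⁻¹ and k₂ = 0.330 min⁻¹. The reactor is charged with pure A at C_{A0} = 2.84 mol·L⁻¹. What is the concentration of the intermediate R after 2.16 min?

Solving the coupled first-order balances gives C_R(t) = [k₁/(k₂−k₁)]·C_{A0}·(e^(−k₁t) − e^(−k₂t)).
e^(−k₁t) = e^(−2.79×2.16) = e^(−6.026) = 0.002414; e^(−k₂t) = e^(−0.7128) = 0.4903.
C_R = 2.79×2.84/(0.330−2.79) × (0.002414−0.4903) = (-3.221)×(-0.4879) = 1.571 mol·L⁻¹.

1.57 mol·L⁻¹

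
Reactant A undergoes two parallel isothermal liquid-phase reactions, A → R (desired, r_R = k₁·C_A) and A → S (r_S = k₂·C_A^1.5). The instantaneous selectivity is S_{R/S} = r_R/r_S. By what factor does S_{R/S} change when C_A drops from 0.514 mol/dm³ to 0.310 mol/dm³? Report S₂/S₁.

1.29

S_{R/S} = (k₁/k₂)·C_A^-0.5, so S₂/S₁ = (C_{A,2}/C_{A,1})^-0.5.
= (0.310/0.514)^(-0.5) = (0.6031)^(-0.5) = 1.29.
Selectivity toward R rises as C_A falls — low-concentration operation is favoured.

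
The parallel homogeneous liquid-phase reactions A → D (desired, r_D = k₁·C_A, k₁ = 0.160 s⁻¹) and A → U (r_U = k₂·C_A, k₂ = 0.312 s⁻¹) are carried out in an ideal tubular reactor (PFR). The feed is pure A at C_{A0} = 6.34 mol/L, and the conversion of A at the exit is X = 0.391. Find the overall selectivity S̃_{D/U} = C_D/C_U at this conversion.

C_A = C_{A0}(1−X) = 3.861 mol/L.
Both paths are first order in A, so the instantaneous fraction to D is constant: dC_D/d(−C_A) = k₁/(k₁+k₂) = 0.3390.
C_D = 0.3390·(C_{A0}−C_A) = 0.3390×2.479 = 0.840 mol/L.
C_U = (C_{A0}−C_A)−C_D = 1.639 mol/L; S̃_{D/U} = 0.8403/1.639 = 0.513.

0.513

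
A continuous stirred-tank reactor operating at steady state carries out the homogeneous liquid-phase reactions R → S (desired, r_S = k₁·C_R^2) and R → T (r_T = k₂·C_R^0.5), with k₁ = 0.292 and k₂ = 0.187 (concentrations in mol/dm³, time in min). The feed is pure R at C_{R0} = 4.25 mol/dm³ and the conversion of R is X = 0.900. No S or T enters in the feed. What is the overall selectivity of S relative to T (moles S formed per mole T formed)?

Exit C_R = C_{R0}(1−X) = 4.25×0.100 = 0.4250 mol/dm³.
In a CSTR the entire volume is at exit conditions, so r_S = 0.292×0.4250^2 = 0.05274 and r_T = 0.187×0.4250^0.5 = 0.1219.
Overall selectivity = C_S/C_T = r_Sτ/(r_Tτ) = r_S/r_T = 0.433.

0.433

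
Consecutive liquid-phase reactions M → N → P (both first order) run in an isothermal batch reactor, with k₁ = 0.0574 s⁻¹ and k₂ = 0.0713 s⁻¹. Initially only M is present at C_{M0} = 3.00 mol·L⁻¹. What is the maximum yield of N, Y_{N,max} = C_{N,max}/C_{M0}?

0.329

For a first-order series the maximum intermediate yield is C_{N,max}/C_{M0} = (k₁/k₂)^[k₂/(k₂−k₁)].
= (0.0574/0.0713)^(0.0713/(0.0713−0.0574)) = (0.8050)^(5.129) = 0.3288.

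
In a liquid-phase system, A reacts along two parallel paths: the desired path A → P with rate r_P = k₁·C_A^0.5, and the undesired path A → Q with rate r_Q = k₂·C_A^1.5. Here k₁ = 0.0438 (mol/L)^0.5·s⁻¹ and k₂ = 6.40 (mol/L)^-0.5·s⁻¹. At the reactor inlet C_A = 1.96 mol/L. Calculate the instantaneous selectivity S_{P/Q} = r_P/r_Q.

S_{P/Q} = r_P/r_Q = (k₁·C_A^0.5)/(k₂·C_A^1.5) = (k₁/k₂)·C_A⁻¹.
= (0.0438×1.960^0.5) / (6.40×1.960^1.5) = 0.06132/17.56 = 0.00349.
The undesired path is higher order in A, so low C_A (CSTR or dilute feed) favours P.

0.00349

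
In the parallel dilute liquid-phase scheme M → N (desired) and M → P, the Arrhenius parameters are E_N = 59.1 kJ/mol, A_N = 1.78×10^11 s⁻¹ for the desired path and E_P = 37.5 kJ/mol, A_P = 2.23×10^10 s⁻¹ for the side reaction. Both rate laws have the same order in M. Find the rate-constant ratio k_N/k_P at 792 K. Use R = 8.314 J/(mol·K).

0.300

Since both paths have the same order in M, the concentration cancels and S_{N/P} = k_N/k_P = (A_N/A_P)·exp[(E_P−E_N)/(RT)].
(E_P−E_N)/(RT) = (37.5−59.1)×10³/(8.314×792) = -21600/6585 = -3.280.
k_N/k_P = (1.78×10^11/2.23×10^10)·exp(-3.280) = 7.982 × 0.03762 = 0.300.
Since E_N > E_P, raising the temperature improves selectivity toward N.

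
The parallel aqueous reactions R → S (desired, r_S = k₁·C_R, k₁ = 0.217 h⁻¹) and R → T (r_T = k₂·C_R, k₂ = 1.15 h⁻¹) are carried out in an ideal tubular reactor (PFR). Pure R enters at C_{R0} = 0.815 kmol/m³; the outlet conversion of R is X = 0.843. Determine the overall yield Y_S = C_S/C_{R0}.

C_R = C_{R0}(1−X) = 0.1280 kmol/m³.
Both paths are first order in R, so the instantaneous fraction to S is constant: dC_S/d(−C_R) = k₁/(k₁+k₂) = 0.1587.
C_S = 0.1587·(C_{R0}−C_R) = 0.1587×0.6870 = 0.109 kmol/m³.
Y_S = C_S/C_{R0} = 0.1091/0.815 = 0.134.

0.134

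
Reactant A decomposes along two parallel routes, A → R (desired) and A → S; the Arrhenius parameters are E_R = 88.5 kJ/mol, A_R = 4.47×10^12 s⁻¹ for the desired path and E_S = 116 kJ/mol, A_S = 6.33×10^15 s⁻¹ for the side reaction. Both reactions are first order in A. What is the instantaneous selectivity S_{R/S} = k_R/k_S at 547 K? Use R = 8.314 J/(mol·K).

0.299

k_R/k_S = (A_R/A_S)·exp[−(E_R−E_S)/(RT)] = (A_R/A_S)·exp[(E_S−E_R)/(RT)].
(E_S−E_R)/(RT) = (116−88.5)×10³/(8.314×547) = 27500/4548 = 6.047.
k_R/k_S = (4.47×10^12/6.33×10^15)·exp(6.047) = 7.062×10^-4 × 422.8 = 0.299.
Since E_R < E_S, lowering the temperature improves selectivity toward R.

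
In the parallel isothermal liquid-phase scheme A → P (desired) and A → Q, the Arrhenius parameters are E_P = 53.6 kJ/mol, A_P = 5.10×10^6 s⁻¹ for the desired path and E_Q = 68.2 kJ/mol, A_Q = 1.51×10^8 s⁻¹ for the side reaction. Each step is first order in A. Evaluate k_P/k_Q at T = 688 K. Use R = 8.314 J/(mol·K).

Since both paths have the same order in A, the concentration cancels and S_{P/Q} = k_P/k_Q = (A_P/A_Q)·exp[(E_Q−E_P)/(RT)].
(E_Q−E_P)/(RT) = (68.2−53.6)×10³/(8.314×688) = 14600/5720 = 2.552.
k_P/k_Q = (5.10×10^6/1.51×10^8)·exp(2.552) = 0.03377 × 12.84 = 0.434.

0.434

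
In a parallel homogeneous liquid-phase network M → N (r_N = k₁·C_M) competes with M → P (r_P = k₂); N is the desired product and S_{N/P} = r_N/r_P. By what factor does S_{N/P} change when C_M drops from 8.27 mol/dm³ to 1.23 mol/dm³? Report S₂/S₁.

S_{N/P} = (k₁/k₂)·C_M, so S₂/S₁ = (C_{M,2}/C_{M,1}).
= 1.23/8.27 = 0.149.

0.149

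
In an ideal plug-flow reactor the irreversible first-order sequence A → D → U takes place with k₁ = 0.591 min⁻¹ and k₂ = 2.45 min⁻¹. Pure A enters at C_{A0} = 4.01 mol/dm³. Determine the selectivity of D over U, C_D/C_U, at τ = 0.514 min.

1.23

For first-order series with pure A initially, C_D(τ) = k₁C_{A0}/(k₂−k₁)·(e^(−k₁τ) − e^(−k₂τ)).
e^(−k₁τ) = e^(−0.591×0.514) = e^(−0.3038) = 0.7380; e^(−k₂τ) = e^(−1.259) = 0.2839.
C_D = 0.591×4.01/(2.45−0.591) × (0.7380−0.2839) = 1.275×0.4542 = 0.5790 mol/dm³.
C_A = C_{A0}e^(−k₁τ) = 2.959 mol/dm³, so C_U = C_{A0}−C_A−C_D = 0.4715 mol/dm³; C_D/C_U = 1.23.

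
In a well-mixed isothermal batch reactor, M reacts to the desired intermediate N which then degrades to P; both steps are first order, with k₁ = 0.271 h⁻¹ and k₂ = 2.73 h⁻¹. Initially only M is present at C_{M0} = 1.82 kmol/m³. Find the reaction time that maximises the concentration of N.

0.939 h

For first-order series the maximum of C_N occurs at t_opt = ln(k₂/k₁)/(k₂−k₁).
= ln(2.73/0.271)/(2.73−0.271) = ln(10.07)/2.459 = 2.310/2.459 = 0.939 h.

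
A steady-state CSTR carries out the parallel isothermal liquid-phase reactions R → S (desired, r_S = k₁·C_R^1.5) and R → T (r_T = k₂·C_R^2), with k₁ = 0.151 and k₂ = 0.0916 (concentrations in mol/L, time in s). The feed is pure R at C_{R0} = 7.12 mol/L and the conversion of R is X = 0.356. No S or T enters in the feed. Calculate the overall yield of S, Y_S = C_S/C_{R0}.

Exit C_R = C_{R0}(1−X) = 7.12×0.644 = 4.585 mol/L.
In a CSTR the entire volume is at exit conditions, so r_S = 0.151×4.585^1.5 = 1.483 and r_T = 0.0916×4.585^2 = 1.926.
Fraction of consumed R going to S: r_S/(r_S+r_T) = 0.4350.
C_S = 0.4350·C_{R0}·X = 0.4350×7.12×0.356 = 1.10 mol/L; Y_S = C_S/C_{R0} = 0.155.

0.155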